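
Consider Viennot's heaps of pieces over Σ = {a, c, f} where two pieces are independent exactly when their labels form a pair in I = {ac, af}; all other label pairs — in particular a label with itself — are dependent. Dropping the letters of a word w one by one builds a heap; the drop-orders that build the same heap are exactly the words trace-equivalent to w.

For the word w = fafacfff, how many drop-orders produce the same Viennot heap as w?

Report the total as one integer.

28

piece 0:f — minimal
piece 1:a — minimal
piece 2:f rests on {0:f}
piece 3:a rests on {1:a}
piece 4:c rests on {2:f}
piece 5:f rests on {4:c}
piece 6:f rests on {5:f}
piece 7:f rests on {6:f}
minimal pieces: {0:f, 1:a}
ways to finish when only these pieces remain (= sum over removing one remaining piece with nothing left below it):
  1 left: {3}→1  {7}→1
  2 left: {1,3}→1  {3,7}→2  {6,7}→1
  3 left: {1,3,7}→3  {3,6,7}→3  {5,6,7}→1
  4 left: {1,3,6,7}→6  {3,5,6,7}→4  {4,5,6,7}→1
  5 left: {1,3,5,6,7}→10  {2,4,5,6,7}→1  {3,4,5,6,7}→5
  6 left: {0,2,4,5,6,7}→1  {1,3,4,5,6,7}→15  {2,3,4,5,6,7}→6
  placing 0:f first → 21 extensions
  placing 1:a first → 7 extensions
total linear extensions = 28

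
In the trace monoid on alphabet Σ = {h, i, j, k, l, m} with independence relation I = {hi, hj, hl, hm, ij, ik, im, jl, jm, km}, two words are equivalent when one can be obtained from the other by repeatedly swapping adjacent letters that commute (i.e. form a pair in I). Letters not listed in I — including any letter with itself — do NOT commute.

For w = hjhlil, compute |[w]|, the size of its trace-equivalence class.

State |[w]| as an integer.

piece 0:h — minimal
piece 1:j — minimal
piece 2:h rests on {0:h}
piece 3:l — minimal
piece 4:i rests on {3:l}
piece 5:l rests on {4:i}
minimal pieces: {0:h, 1:j, 3:l}
ways to finish when only these pieces remain (= sum over removing one remaining piece with nothing left below it):
  1 left: {1}→1  {2}→1  {5}→1
  2 left: {0,2}→1  {1,2}→2  {1,5}→2  {2,5}→2  {4,5}→1
  3 left: {0,1,2}→3  {0,2,5}→3  {1,2,5}→6  {1,4,5}→3  {2,4,5}→3  {3,4,5}→1
  4 left: {0,1,2,5}→12  {0,2,4,5}→6  {1,2,4,5}→12  {1,3,4,5}→4  {2,3,4,5}→4
  placing 0:h first → 20 extensions
  placing 1:j first → 10 extensions
  placing 3:l first → 30 extensions
total linear extensions = 60

60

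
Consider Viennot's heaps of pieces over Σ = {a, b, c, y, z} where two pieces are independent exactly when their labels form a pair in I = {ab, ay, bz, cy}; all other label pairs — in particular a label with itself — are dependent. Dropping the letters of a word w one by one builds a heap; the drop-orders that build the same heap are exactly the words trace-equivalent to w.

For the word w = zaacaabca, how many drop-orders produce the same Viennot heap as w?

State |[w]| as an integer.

3

drop 0:z onto floor
drop 1:a onto {0:z}
drop 2:a onto {1:a}
drop 3:c onto {2:a}
drop 4:a onto {3:c}
drop 5:a onto {4:a}
drop 6:b onto {3:c}
drop 7:c onto {5:a, 6:b}
drop 8:a onto {7:c}
ground layer = {0:z}
drop-orders for the pieces not yet dropped (sum over which currently-grounded one goes next):
  1 to go: {8} 1
  2 to go: {7,8} 1
  3 to go: {5,7,8} 1  {6,7,8} 1
  4 to go: {4,5,7,8} 1  {5,6,7,8} 2
  5 to go: {4,5,6,7,8} 3
  6 to go: {3,4,5,6,7,8} 3
  7 to go: {2,3,4,5,6,7,8} 3
  if 0:z drops first: 3 orders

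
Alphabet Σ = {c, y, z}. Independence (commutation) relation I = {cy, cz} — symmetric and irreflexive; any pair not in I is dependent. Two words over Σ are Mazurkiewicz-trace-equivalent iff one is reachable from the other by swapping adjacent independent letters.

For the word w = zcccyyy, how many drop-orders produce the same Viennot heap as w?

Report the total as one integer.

35

#0=z has no predecessor
#1=c has no predecessor
#2=c depends on [1:c]
#3=c depends on [2:c]
#4=y depends on [0:z]
#5=y depends on [4:y]
#6=y depends on [5:y]
sources: [0:z, 1:c]
N(rest) = Σ N(rest − s) over sources s of rest; N(one piece) = 1:
  size 1 → [3]=1  [6]=1
  size 2 → [2,3]=1  [3,6]=2  [5,6]=1
  size 3 → [1,2,3]=1  [2,3,6]=3  [3,5,6]=3  [4,5,6]=1
  size 4 → [0,4,5,6]=1  [1,2,3,6]=4  [2,3,5,6]=6  [3,4,5,6]=4
  size 5 → [0,3,4,5,6]=5  [1,2,3,5,6]=10  [2,3,4,5,6]=10
  first=0(z) contributes 20
  first=1(c) contributes 15
|[w]| = 35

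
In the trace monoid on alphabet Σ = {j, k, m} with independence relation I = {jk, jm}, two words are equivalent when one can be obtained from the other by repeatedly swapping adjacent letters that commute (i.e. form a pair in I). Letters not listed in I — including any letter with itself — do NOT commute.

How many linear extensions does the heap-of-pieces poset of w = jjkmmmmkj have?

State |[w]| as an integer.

piece 0:j — minimal
piece 1:j rests on {0:j}
piece 2:k — minimal
piece 3:m rests on {2:k}
piece 4:m rests on {3:m}
piece 5:m rests on {4:m}
piece 6:m rests on {5:m}
piece 7:k rests on {6:m}
piece 8:j rests on {1:j}
minimal pieces: {0:j, 2:k}
ways to finish when only these pieces remain (= sum over removing one remaining piece with nothing left below it):
  1 left: {7}→1  {8}→1
  2 left: {1,8}→1  {6,7}→1  {7,8}→2
  3 left: {0,1,8}→1  {1,7,8}→3  {5,6,7}→1  {6,7,8}→3
  4 left: {0,1,7,8}→4  {1,6,7,8}→6  {4,5,6,7}→1  {5,6,7,8}→4
  5 left: {0,1,6,7,8}→10  {1,5,6,7,8}→10  {3,4,5,6,7}→1  {4,5,6,7,8}→5
  6 left: {0,1,5,6,7,8}→20  {1,4,5,6,7,8}→15  {2,3,4,5,6,7}→1  {3,4,5,6,7,8}→6
  7 left: {0,1,4,5,6,7,8}→35  {1,3,4,5,6,7,8}→21  {2,3,4,5,6,7,8}→7
  placing 0:j first → 28 extensions
  placing 2:k first → 56 extensions
total linear extensions = 84

84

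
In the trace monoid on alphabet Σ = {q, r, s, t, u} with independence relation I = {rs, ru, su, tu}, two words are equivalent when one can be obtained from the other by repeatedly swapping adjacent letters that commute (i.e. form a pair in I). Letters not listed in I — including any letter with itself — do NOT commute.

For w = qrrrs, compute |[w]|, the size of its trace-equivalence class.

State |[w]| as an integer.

4

piece 0:q — minimal
piece 1:r rests on {0:q}
piece 2:r rests on {1:r}
piece 3:r rests on {2:r}
piece 4:s rests on {0:q}
minimal pieces: {0:q}
ways to finish when only these pieces remain (= sum over removing one remaining piece with nothing left below it):
  1 left: {3}→1  {4}→1
  2 left: {2,3}→1  {3,4}→2
  3 left: {1,2,3}→1  {2,3,4}→3
  placing 0:q first → 4 extensions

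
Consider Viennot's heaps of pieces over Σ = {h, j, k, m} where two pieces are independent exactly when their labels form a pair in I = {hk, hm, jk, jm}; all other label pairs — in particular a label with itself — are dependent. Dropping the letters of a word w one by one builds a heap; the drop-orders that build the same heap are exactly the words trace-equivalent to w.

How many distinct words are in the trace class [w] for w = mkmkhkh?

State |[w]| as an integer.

#0=m has no predecessor
#1=k depends on [0:m]
#2=m depends on [1:k]
#3=k depends on [2:m]
#4=h has no predecessor
#5=k depends on [3:k]
#6=h depends on [4:h]
sources: [0:m, 4:h]
N(rest) = Σ N(rest − s) over sources s of rest; N(one piece) = 1:
  size 1 → [5]=1  [6]=1
  size 2 → [3,5]=1  [4,6]=1  [5,6]=2
  size 3 → [2,3,5]=1  [3,5,6]=3  [4,5,6]=3
  size 4 → [1,2,3,5]=1  [2,3,5,6]=4  [3,4,5,6]=6
  size 5 → [0,1,2,3,5]=1  [1,2,3,5,6]=5  [2,3,4,5,6]=10
  first=0(m) contributes 15
  first=4(h) contributes 6
|[w]| = 21

21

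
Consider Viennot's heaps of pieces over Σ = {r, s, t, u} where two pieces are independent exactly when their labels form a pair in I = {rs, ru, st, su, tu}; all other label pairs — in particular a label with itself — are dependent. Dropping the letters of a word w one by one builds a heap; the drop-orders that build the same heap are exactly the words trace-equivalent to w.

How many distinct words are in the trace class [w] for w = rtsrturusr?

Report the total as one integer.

1260

0(r) covers ∅
1(t) covers 0:r
2(s) covers ∅
3(r) covers 1:t
4(t) covers 3:r
5(u) covers ∅
6(r) covers 4:t
7(u) covers 5:u
8(s) covers 2:s
9(r) covers 6:r
floor of heap: 0:r, 2:s, 5:u
completions by unplaced set U, small U first (add the entries for U minus each lowest piece of U):
  |U|=1: {7}:1  {8}:1  {9}:1
  |U|=2: {2,8}:1  {5,7}:1  {6,9}:1  {7,8}:2  {7,9}:2  {8,9}:2
  |U|=3: {2,7,8}:3  {2,8,9}:3  {4,6,9}:1  {5,7,8}:3  {5,7,9}:3  {6,7,9}:3  {6,8,9}:3  {7,8,9}:6
  |U|=4: {2,5,7,8}:6  {2,6,8,9}:6  {2,7,8,9}:12  {3,4,6,9}:1  {4,6,7,9}:4  {4,6,8,9}:4  {5,6,7,9}:6  {5,7,8,9}:12  {6,7,8,9}:12
  |U|=5: {1,3,4,6,9}:1  {2,4,6,8,9}:10  {2,5,7,8,9}:30  {2,6,7,8,9}:30  {3,4,6,7,9}:5  {3,4,6,8,9}:5  {4,5,6,7,9}:10  {4,6,7,8,9}:20  {5,6,7,8,9}:30
  |U|=6: {0,1,3,4,6,9}:1  {1,3,4,6,7,9}:6  {1,3,4,6,8,9}:6  {2,3,4,6,8,9}:15  {2,4,6,7,8,9}:60  {2,5,6,7,8,9}:90  {3,4,5,6,7,9}:15  {3,4,6,7,8,9}:30  {4,5,6,7,8,9}:60
  |U|=7: {0,1,3,4,6,7,9}:7  {0,1,3,4,6,8,9}:7  {1,2,3,4,6,8,9}:21  {1,3,4,5,6,7,9}:21  {1,3,4,6,7,8,9}:42  {2,3,4,6,7,8,9}:105  {2,4,5,6,7,8,9}:210  {3,4,5,6,7,8,9}:105
  |U|=8: {0,1,2,3,4,6,8,9}:28  {0,1,3,4,5,6,7,9}:28  {0,1,3,4,6,7,8,9}:56  {1,2,3,4,6,7,8,9}:168  {1,3,4,5,6,7,8,9}:168  {2,3,4,5,6,7,8,9}:420
  start at 0(r): 756
  start at 2(s): 252
  start at 5(u): 252
sum over floor = 1260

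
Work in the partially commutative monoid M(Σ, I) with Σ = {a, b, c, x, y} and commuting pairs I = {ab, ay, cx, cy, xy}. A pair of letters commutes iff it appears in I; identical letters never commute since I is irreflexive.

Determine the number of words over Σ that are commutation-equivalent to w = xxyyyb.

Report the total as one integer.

drop 0:x onto floor
drop 1:x onto {0:x}
drop 2:y onto floor
drop 3:y onto {2:y}
drop 4:y onto {3:y}
drop 5:b onto {1:x, 4:y}
ground layer = {0:x, 2:y}
drop-orders for the pieces not yet dropped (sum over which currently-grounded one goes next):
  1 to go: {5} 1
  2 to go: {1,5} 1  {4,5} 1
  3 to go: {0,1,5} 1  {1,4,5} 2  {3,4,5} 1
  4 to go: {0,1,4,5} 3  {1,3,4,5} 3  {2,3,4,5} 1
  if 0:x drops first: 4 orders
  if 2:y drops first: 6 orders
heap linearizations: 10

10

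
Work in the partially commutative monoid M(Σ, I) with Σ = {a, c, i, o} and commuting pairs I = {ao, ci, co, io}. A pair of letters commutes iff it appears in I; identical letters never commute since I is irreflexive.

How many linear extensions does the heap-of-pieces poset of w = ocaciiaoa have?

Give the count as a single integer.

108

drop 0:o onto floor
drop 1:c onto floor
drop 2:a onto {1:c}
drop 3:c onto {2:a}
drop 4:i onto {2:a}
drop 5:i onto {4:i}
drop 6:a onto {3:c, 5:i}
drop 7:o onto {0:o}
drop 8:a onto {6:a}
ground layer = {0:o, 1:c}
drop-orders for the pieces not yet dropped (sum over which currently-grounded one goes next):
  1 to go: {7} 1  {8} 1
  2 to go: {0,7} 1  {6,8} 1  {7,8} 2
  3 to go: {0,7,8} 3  {3,6,8} 1  {5,6,8} 1  {6,7,8} 3
  4 to go: {0,6,7,8} 6  {3,5,6,8} 2  {3,6,7,8} 4  {4,5,6,8} 1  {5,6,7,8} 4
  5 to go: {0,3,6,7,8} 10  {0,5,6,7,8} 10  {3,4,5,6,8} 3  {3,5,6,7,8} 10  {4,5,6,7,8} 5
  6 to go: {0,3,5,6,7,8} 30  {0,4,5,6,7,8} 15  {2,3,4,5,6,8} 3  {3,4,5,6,7,8} 18
  7 to go: {0,3,4,5,6,7,8} 63  {1,2,3,4,5,6,8} 3  {2,3,4,5,6,7,8} 21
  if 0:o drops first: 24 orders
  if 1:c drops first: 84 orders
heap linearizations: 108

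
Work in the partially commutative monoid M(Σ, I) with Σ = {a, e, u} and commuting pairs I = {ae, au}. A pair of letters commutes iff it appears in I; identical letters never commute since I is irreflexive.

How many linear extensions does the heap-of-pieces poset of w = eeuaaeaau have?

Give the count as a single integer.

126

0(e) covers ∅
1(e) covers 0:e
2(u) covers 1:e
3(a) covers ∅
4(a) covers 3:a
5(e) covers 2:u
6(a) covers 4:a
7(a) covers 6:a
8(u) covers 5:e
floor of heap: 0:e, 3:a
completions by unplaced set U, small U first (add the entries for U minus each lowest piece of U):
  |U|=1: {7}:1  {8}:1
  |U|=2: {5,8}:1  {6,7}:1  {7,8}:2
  |U|=3: {2,5,8}:1  {4,6,7}:1  {5,7,8}:3  {6,7,8}:3
  |U|=4: {1,2,5,8}:1  {2,5,7,8}:4  {3,4,6,7}:1  {4,6,7,8}:4  {5,6,7,8}:6
  |U|=5: {0,1,2,5,8}:1  {1,2,5,7,8}:5  {2,5,6,7,8}:10  {3,4,6,7,8}:5  {4,5,6,7,8}:10
  |U|=6: {0,1,2,5,7,8}:6  {1,2,5,6,7,8}:15  {2,4,5,6,7,8}:20  {3,4,5,6,7,8}:15
  |U|=7: {0,1,2,5,6,7,8}:21  {1,2,4,5,6,7,8}:35  {2,3,4,5,6,7,8}:35
  start at 0(e): 70
  start at 3(a): 56
sum over floor = 126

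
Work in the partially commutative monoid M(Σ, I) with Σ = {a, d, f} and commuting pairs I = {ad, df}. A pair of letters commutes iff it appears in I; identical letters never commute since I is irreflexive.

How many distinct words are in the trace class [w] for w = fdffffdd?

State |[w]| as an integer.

56

#0=f has no predecessor
#1=d has no predecessor
#2=f depends on [0:f]
#3=f depends on [2:f]
#4=f depends on [3:f]
#5=f depends on [4:f]
#6=d depends on [1:d]
#7=d depends on [6:d]
sources: [0:f, 1:d]
N(rest) = Σ N(rest − s) over sources s of rest; N(one piece) = 1:
  size 1 → [5]=1  [7]=1
  size 2 → [4,5]=1  [5,7]=2  [6,7]=1
  size 3 → [1,6,7]=1  [3,4,5]=1  [4,5,7]=3  [5,6,7]=3
  size 4 → [1,5,6,7]=4  [2,3,4,5]=1  [3,4,5,7]=4  [4,5,6,7]=6
  size 5 → [0,2,3,4,5]=1  [1,4,5,6,7]=10  [2,3,4,5,7]=5  [3,4,5,6,7]=10
  size 6 → [0,2,3,4,5,7]=6  [1,3,4,5,6,7]=20  [2,3,4,5,6,7]=15
  first=0(f) contributes 35
  first=1(d) contributes 21
|[w]| = 56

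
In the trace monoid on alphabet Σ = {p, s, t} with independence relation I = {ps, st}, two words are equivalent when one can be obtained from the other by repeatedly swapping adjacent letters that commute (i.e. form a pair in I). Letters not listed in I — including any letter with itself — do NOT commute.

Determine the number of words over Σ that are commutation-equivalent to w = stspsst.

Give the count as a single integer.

35

#0=s has no predecessor
#1=t has no predecessor
#2=s depends on [0:s]
#3=p depends on [1:t]
#4=s depends on [2:s]
#5=s depends on [4:s]
#6=t depends on [3:p]
sources: [0:s, 1:t]
N(rest) = Σ N(rest − s) over sources s of rest; N(one piece) = 1:
  size 1 → [5]=1  [6]=1
  size 2 → [3,6]=1  [4,5]=1  [5,6]=2
  size 3 → [1,3,6]=1  [2,4,5]=1  [3,5,6]=3  [4,5,6]=3
  size 4 → [0,2,4,5]=1  [1,3,5,6]=4  [2,4,5,6]=4  [3,4,5,6]=6
  size 5 → [0,2,4,5,6]=5  [1,3,4,5,6]=10  [2,3,4,5,6]=10
  first=0(s) contributes 20
  first=1(t) contributes 15
|[w]| = 35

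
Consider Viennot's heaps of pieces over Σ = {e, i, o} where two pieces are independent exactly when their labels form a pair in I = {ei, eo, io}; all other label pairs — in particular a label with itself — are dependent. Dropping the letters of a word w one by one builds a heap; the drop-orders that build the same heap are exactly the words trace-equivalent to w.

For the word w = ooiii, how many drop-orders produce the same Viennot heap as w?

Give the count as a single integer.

0(o) covers ∅
1(o) covers 0:o
2(i) covers ∅
3(i) covers 2:i
4(i) covers 3:i
floor of heap: 0:o, 2:i
completions by unplaced set U, small U first (add the entries for U minus each lowest piece of U):
  |U|=1: {1}:1  {4}:1
  |U|=2: {0,1}:1  {1,4}:2  {3,4}:1
  |U|=3: {0,1,4}:3  {1,3,4}:3  {2,3,4}:1
  start at 0(o): 4
  start at 2(i): 6
sum over floor = 10

10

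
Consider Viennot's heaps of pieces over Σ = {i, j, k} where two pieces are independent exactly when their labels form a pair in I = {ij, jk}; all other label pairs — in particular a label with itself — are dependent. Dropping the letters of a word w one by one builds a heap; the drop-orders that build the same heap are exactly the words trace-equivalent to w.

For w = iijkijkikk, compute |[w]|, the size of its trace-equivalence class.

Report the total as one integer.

drop 0:i onto floor
drop 1:i onto {0:i}
drop 2:j onto floor
drop 3:k onto {1:i}
drop 4:i onto {3:k}
drop 5:j onto {2:j}
drop 6:k onto {4:i}
drop 7:i onto {6:k}
drop 8:k onto {7:i}
drop 9:k onto {8:k}
ground layer = {0:i, 2:j}
drop-orders for the pieces not yet dropped (sum over which currently-grounded one goes next):
  1 to go: {5} 1  {9} 1
  2 to go: {2,5} 1  {5,9} 2  {8,9} 1
  3 to go: {2,5,9} 3  {5,8,9} 3  {7,8,9} 1
  4 to go: {2,5,8,9} 6  {5,7,8,9} 4  {6,7,8,9} 1
  5 to go: {2,5,7,8,9} 10  {4,6,7,8,9} 1  {5,6,7,8,9} 5
  6 to go: {2,5,6,7,8,9} 15  {3,4,6,7,8,9} 1  {4,5,6,7,8,9} 6
  7 to go: {1,3,4,6,7,8,9} 1  {2,4,5,6,7,8,9} 21  {3,4,5,6,7,8,9} 7
  8 to go: {0,1,3,4,6,7,8,9} 1  {1,3,4,5,6,7,8,9} 8  {2,3,4,5,6,7,8,9} 28
  if 0:i drops first: 36 orders
  if 2:j drops first: 9 orders
heap linearizations: 45

45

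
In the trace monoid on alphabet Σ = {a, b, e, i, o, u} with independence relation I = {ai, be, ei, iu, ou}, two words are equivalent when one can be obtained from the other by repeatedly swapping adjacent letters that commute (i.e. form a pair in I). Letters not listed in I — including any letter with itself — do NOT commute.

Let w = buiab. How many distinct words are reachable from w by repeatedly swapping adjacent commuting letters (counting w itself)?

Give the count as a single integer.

piece 0:b — minimal
piece 1:u rests on {0:b}
piece 2:i rests on {0:b}
piece 3:a rests on {1:u}
piece 4:b rests on {2:i, 3:a}
minimal pieces: {0:b}
ways to finish when only these pieces remain (= sum over removing one remaining piece with nothing left below it):
  1 left: {4}→1
  2 left: {2,4}→1  {3,4}→1
  3 left: {1,3,4}→1  {2,3,4}→2
  placing 0:b first → 3 extensions

3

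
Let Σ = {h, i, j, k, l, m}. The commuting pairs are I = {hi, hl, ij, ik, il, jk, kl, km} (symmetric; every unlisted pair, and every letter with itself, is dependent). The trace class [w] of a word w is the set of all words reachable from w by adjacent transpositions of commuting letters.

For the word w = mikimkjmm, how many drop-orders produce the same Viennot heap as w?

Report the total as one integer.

36

#0=m has no predecessor
#1=i depends on [0:m]
#2=k has no predecessor
#3=i depends on [1:i]
#4=m depends on [3:i]
#5=k depends on [2:k]
#6=j depends on [4:m]
#7=m depends on [6:j]
#8=m depends on [7:m]
sources: [0:m, 2:k]
N(rest) = Σ N(rest − s) over sources s of rest; N(one piece) = 1:
  size 1 → [5]=1  [8]=1
  size 2 → [2,5]=1  [5,8]=2  [7,8]=1
  size 3 → [2,5,8]=3  [5,7,8]=3  [6,7,8]=1
  size 4 → [2,5,7,8]=6  [4,6,7,8]=1  [5,6,7,8]=4
  size 5 → [2,5,6,7,8]=10  [3,4,6,7,8]=1  [4,5,6,7,8]=5
  size 6 → [1,3,4,6,7,8]=1  [2,4,5,6,7,8]=15  [3,4,5,6,7,8]=6
  size 7 → [0,1,3,4,6,7,8]=1  [1,3,4,5,6,7,8]=7  [2,3,4,5,6,7,8]=21
  first=0(m) contributes 28
  first=2(k) contributes 8
|[w]| = 36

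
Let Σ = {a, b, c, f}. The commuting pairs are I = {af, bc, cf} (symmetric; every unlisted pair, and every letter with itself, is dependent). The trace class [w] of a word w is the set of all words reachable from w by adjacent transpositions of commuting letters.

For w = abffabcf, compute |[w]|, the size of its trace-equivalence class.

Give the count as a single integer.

piece 0:a — minimal
piece 1:b rests on {0:a}
piece 2:f rests on {1:b}
piece 3:f rests on {2:f}
piece 4:a rests on {1:b}
piece 5:b rests on {3:f, 4:a}
piece 6:c rests on {4:a}
piece 7:f rests on {5:b}
minimal pieces: {0:a}
ways to finish when only these pieces remain (= sum over removing one remaining piece with nothing left below it):
  1 left: {6}→1  {7}→1
  2 left: {5,7}→1  {6,7}→2
  3 left: {3,5,7}→1  {5,6,7}→3
  4 left: {2,3,5,7}→1  {3,5,6,7}→4  {4,5,6,7}→3
  5 left: {2,3,5,6,7}→5  {3,4,5,6,7}→7
  6 left: {2,3,4,5,6,7}→12
  placing 0:a first → 12 extensions

12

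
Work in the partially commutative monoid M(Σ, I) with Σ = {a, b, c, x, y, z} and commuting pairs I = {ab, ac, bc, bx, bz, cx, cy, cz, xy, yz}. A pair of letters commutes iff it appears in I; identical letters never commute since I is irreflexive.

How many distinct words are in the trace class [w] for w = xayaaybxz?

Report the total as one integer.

#0=x has no predecessor
#1=a depends on [0:x]
#2=y depends on [1:a]
#3=a depends on [2:y]
#4=a depends on [3:a]
#5=y depends on [4:a]
#6=b depends on [5:y]
#7=x depends on [4:a]
#8=z depends on [7:x]
sources: [0:x]
N(rest) = Σ N(rest − s) over sources s of rest; N(one piece) = 1:
  size 1 → [6]=1  [8]=1
  size 2 → [5,6]=1  [6,8]=2  [7,8]=1
  size 3 → [5,6,8]=3  [6,7,8]=3
  size 4 → [5,6,7,8]=6
  size 5 → [4,5,6,7,8]=6
  size 6 → [3,4,5,6,7,8]=6
  size 7 → [2,3,4,5,6,7,8]=6
  first=0(x) contributes 6

6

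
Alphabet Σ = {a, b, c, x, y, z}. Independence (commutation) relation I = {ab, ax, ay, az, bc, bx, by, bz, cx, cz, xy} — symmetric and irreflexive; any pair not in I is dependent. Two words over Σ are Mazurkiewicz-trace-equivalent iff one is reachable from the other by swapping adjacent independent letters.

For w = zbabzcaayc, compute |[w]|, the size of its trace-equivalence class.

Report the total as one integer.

1395

drop 0:z onto floor
drop 1:b onto floor
drop 2:a onto floor
drop 3:b onto {1:b}
drop 4:z onto {0:z}
drop 5:c onto {2:a}
drop 6:a onto {5:c}
drop 7:a onto {6:a}
drop 8:y onto {4:z, 5:c}
drop 9:c onto {7:a, 8:y}
ground layer = {0:z, 1:b, 2:a}
drop-orders for the pieces not yet dropped (sum over which currently-grounded one goes next):
  1 to go: {3} 1  {9} 1
  2 to go: {1,3} 1  {3,9} 2  {7,9} 1  {8,9} 1
  3 to go: {1,3,9} 3  {3,7,9} 3  {3,8,9} 3  {4,8,9} 1  {6,7,9} 1  {7,8,9} 2
  4 to go: {0,4,8,9} 1  {1,3,7,9} 6  {1,3,8,9} 6  {3,4,8,9} 4  {3,6,7,9} 4  {3,7,8,9} 8  {4,7,8,9} 3  {6,7,8,9} 3
  5 to go: {0,3,4,8,9} 5  {0,4,7,8,9} 4  {1,3,4,8,9} 10  {1,3,6,7,9} 10  {1,3,7,8,9} 20  {3,4,7,8,9} 15  {3,6,7,8,9} 15  {4,6,7,8,9} 6  {5,6,7,8,9} 3
  6 to go: {0,1,3,4,8,9} 15  {0,3,4,7,8,9} 24  {0,4,6,7,8,9} 10  {1,3,4,7,8,9} 45  {1,3,6,7,8,9} 45  {2,5,6,7,8,9} 3  {3,4,6,7,8,9} 36  {3,5,6,7,8,9} 18  {4,5,6,7,8,9} 9
  7 to go: {0,1,3,4,7,8,9} 84  {0,3,4,6,7,8,9} 70  {0,4,5,6,7,8,9} 19  {1,3,4,6,7,8,9} 126  {1,3,5,6,7,8,9} 63  {2,3,5,6,7,8,9} 21  {2,4,5,6,7,8,9} 12  {3,4,5,6,7,8,9} 63
  8 to go: {0,1,3,4,6,7,8,9} 280  {0,2,4,5,6,7,8,9} 31  {0,3,4,5,6,7,8,9} 152  {1,2,3,5,6,7,8,9} 84  {1,3,4,5,6,7,8,9} 252  {2,3,4,5,6,7,8,9} 96
  if 0:z drops first: 432 orders
  if 1:b drops first: 279 orders
  if 2:a drops first: 684 orders
heap linearizations: 1395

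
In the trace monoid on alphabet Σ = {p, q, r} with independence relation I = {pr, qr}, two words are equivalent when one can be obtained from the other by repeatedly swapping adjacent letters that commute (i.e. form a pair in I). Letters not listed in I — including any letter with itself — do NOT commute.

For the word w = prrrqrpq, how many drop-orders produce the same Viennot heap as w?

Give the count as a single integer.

70

drop 0:p onto floor
drop 1:r onto floor
drop 2:r onto {1:r}
drop 3:r onto {2:r}
drop 4:q onto {0:p}
drop 5:r onto {3:r}
drop 6:p onto {4:q}
drop 7:q onto {6:p}
ground layer = {0:p, 1:r}
drop-orders for the pieces not yet dropped (sum over which currently-grounded one goes next):
  1 to go: {5} 1  {7} 1
  2 to go: {3,5} 1  {5,7} 2  {6,7} 1
  3 to go: {2,3,5} 1  {3,5,7} 3  {4,6,7} 1  {5,6,7} 3
  4 to go: {0,4,6,7} 1  {1,2,3,5} 1  {2,3,5,7} 4  {3,5,6,7} 6  {4,5,6,7} 4
  5 to go: {0,4,5,6,7} 5  {1,2,3,5,7} 5  {2,3,5,6,7} 10  {3,4,5,6,7} 10
  6 to go: {0,3,4,5,6,7} 15  {1,2,3,5,6,7} 15  {2,3,4,5,6,7} 20
  if 0:p drops first: 35 orders
  if 1:r drops first: 35 orders
heap linearizations: 70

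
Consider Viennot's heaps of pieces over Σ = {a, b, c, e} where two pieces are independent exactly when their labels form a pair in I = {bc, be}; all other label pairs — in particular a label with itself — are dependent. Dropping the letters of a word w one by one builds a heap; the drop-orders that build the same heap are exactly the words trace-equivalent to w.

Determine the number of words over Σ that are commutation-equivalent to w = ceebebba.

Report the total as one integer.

#0=c has no predecessor
#1=e depends on [0:c]
#2=e depends on [1:e]
#3=b has no predecessor
#4=e depends on [2:e]
#5=b depends on [3:b]
#6=b depends on [5:b]
#7=a depends on [4:e, 6:b]
sources: [0:c, 3:b]
N(rest) = Σ N(rest − s) over sources s of rest; N(one piece) = 1:
  size 1 → [7]=1
  size 2 → [4,7]=1  [6,7]=1
  size 3 → [2,4,7]=1  [4,6,7]=2  [5,6,7]=1
  size 4 → [1,2,4,7]=1  [2,4,6,7]=3  [3,5,6,7]=1  [4,5,6,7]=3
  size 5 → [0,1,2,4,7]=1  [1,2,4,6,7]=4  [2,4,5,6,7]=6  [3,4,5,6,7]=4
  size 6 → [0,1,2,4,6,7]=5  [1,2,4,5,6,7]=10  [2,3,4,5,6,7]=10
  first=0(c) contributes 20
  first=3(b) contributes 15
|[w]| = 35

35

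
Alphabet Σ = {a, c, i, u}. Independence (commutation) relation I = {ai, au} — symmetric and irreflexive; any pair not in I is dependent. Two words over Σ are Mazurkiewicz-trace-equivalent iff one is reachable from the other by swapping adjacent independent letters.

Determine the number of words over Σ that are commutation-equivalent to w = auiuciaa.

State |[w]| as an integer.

drop 0:a onto floor
drop 1:u onto floor
drop 2:i onto {1:u}
drop 3:u onto {2:i}
drop 4:c onto {0:a, 3:u}
drop 5:i onto {4:c}
drop 6:a onto {4:c}
drop 7:a onto {6:a}
ground layer = {0:a, 1:u}
drop-orders for the pieces not yet dropped (sum over which currently-grounded one goes next):
  1 to go: {5} 1  {7} 1
  2 to go: {5,7} 2  {6,7} 1
  3 to go: {5,6,7} 3
  4 to go: {4,5,6,7} 3
  5 to go: {0,4,5,6,7} 3  {3,4,5,6,7} 3
  6 to go: {0,3,4,5,6,7} 6  {2,3,4,5,6,7} 3
  if 0:a drops first: 3 orders
  if 1:u drops first: 9 orders
heap linearizations: 12

12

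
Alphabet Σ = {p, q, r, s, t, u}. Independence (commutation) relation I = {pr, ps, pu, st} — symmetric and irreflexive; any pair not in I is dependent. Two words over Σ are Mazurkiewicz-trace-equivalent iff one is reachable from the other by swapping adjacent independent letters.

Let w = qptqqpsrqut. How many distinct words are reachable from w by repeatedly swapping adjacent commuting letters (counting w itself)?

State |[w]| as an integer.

3

0(q) covers ∅
1(p) covers 0:q
2(t) covers 1:p
3(q) covers 2:t
4(q) covers 3:q
5(p) covers 4:q
6(s) covers 4:q
7(r) covers 6:s
8(q) covers 5:p, 7:r
9(u) covers 8:q
10(t) covers 9:u
floor of heap: 0:q
completions by unplaced set U, small U first (add the entries for U minus each lowest piece of U):
  |U|=1: {10}:1
  |U|=2: {9,10}:1
  |U|=3: {8,9,10}:1
  |U|=4: {5,8,9,10}:1  {7,8,9,10}:1
  |U|=5: {5,7,8,9,10}:2  {6,7,8,9,10}:1
  |U|=6: {5,6,7,8,9,10}:3
  |U|=7: {4,5,6,7,8,9,10}:3
  |U|=8: {3,4,5,6,7,8,9,10}:3
  |U|=9: {2,3,4,5,6,7,8,9,10}:3
  start at 0(q): 3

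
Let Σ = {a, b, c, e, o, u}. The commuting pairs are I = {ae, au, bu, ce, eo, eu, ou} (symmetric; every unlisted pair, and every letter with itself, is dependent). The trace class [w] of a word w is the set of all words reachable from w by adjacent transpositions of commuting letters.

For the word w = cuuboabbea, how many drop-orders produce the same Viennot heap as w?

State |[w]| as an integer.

72

#0=c has no predecessor
#1=u depends on [0:c]
#2=u depends on [1:u]
#3=b depends on [0:c]
#4=o depends on [3:b]
#5=a depends on [4:o]
#6=b depends on [5:a]
#7=b depends on [6:b]
#8=e depends on [7:b]
#9=a depends on [7:b]
sources: [0:c]
N(rest) = Σ N(rest − s) over sources s of rest; N(one piece) = 1:
  size 1 → [2]=1  [8]=1  [9]=1
  size 2 → [1,2]=1  [2,8]=2  [2,9]=2  [8,9]=2
  size 3 → [1,2,8]=3  [1,2,9]=3  [2,8,9]=6  [7,8,9]=2
  size 4 → [1,2,8,9]=12  [2,7,8,9]=8  [6,7,8,9]=2
  size 5 → [1,2,7,8,9]=20  [2,6,7,8,9]=10  [5,6,7,8,9]=2
  size 6 → [1,2,6,7,8,9]=30  [2,5,6,7,8,9]=12  [4,5,6,7,8,9]=2
  size 7 → [1,2,5,6,7,8,9]=42  [2,4,5,6,7,8,9]=14  [3,4,5,6,7,8,9]=2
  size 8 → [1,2,4,5,6,7,8,9]=56  [2,3,4,5,6,7,8,9]=16
  first=0(c) contributes 72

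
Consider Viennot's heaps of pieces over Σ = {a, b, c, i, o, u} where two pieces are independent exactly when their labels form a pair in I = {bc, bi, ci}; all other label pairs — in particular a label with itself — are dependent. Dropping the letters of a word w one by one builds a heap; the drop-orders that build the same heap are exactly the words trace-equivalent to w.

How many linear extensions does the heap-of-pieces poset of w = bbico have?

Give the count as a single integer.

12

piece 0:b — minimal
piece 1:b rests on {0:b}
piece 2:i — minimal
piece 3:c — minimal
piece 4:o rests on {1:b, 2:i, 3:c}
minimal pieces: {0:b, 2:i, 3:c}
ways to finish when only these pieces remain (= sum over removing one remaining piece with nothing left below it):
  1 left: {4}→1
  2 left: {1,4}→1  {2,4}→1  {3,4}→1
  3 left: {0,1,4}→1  {1,2,4}→2  {1,3,4}→2  {2,3,4}→2
  placing 0:b first → 6 extensions
  placing 2:i first → 3 extensions
  placing 3:c first → 3 extensions
total linear extensions = 12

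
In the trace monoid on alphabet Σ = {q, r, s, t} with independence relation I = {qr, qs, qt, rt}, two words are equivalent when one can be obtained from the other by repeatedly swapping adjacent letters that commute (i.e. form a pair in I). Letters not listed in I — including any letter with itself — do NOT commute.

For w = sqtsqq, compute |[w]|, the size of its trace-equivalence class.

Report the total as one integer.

drop 0:s onto floor
drop 1:q onto floor
drop 2:t onto {0:s}
drop 3:s onto {2:t}
drop 4:q onto {1:q}
drop 5:q onto {4:q}
ground layer = {0:s, 1:q}
drop-orders for the pieces not yet dropped (sum over which currently-grounded one goes next):
  1 to go: {3} 1  {5} 1
  2 to go: {2,3} 1  {3,5} 2  {4,5} 1
  3 to go: {0,2,3} 1  {1,4,5} 1  {2,3,5} 3  {3,4,5} 3
  4 to go: {0,2,3,5} 4  {1,3,4,5} 4  {2,3,4,5} 6
  if 0:s drops first: 10 orders
  if 1:q drops first: 10 orders
heap linearizations: 20

20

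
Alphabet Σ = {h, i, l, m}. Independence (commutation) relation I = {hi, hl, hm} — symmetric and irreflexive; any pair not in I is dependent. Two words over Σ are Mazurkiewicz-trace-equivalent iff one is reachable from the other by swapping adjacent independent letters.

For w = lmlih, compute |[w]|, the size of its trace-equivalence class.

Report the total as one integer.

5

piece 0:l — minimal
piece 1:m rests on {0:l}
piece 2:l rests on {1:m}
piece 3:i rests on {2:l}
piece 4:h — minimal
minimal pieces: {0:l, 4:h}
ways to finish when only these pieces remain (= sum over removing one remaining piece with nothing left below it):
  1 left: {3}→1  {4}→1
  2 left: {2,3}→1  {3,4}→2
  3 left: {1,2,3}→1  {2,3,4}→3
  placing 0:l first → 4 extensions
  placing 4:h first → 1 extensions
total linear extensions = 5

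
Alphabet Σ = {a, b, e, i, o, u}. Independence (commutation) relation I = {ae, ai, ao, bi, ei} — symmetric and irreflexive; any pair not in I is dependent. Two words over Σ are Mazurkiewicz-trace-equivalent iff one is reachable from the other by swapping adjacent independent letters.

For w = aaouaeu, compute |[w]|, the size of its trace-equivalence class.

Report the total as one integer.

6

0(a) covers ∅
1(a) covers 0:a
2(o) covers ∅
3(u) covers 1:a, 2:o
4(a) covers 3:u
5(e) covers 3:u
6(u) covers 4:a, 5:e
floor of heap: 0:a, 2:o
completions by unplaced set U, small U first (add the entries for U minus each lowest piece of U):
  |U|=1: {6}:1
  |U|=2: {4,6}:1  {5,6}:1
  |U|=3: {4,5,6}:2
  |U|=4: {3,4,5,6}:2
  |U|=5: {1,3,4,5,6}:2  {2,3,4,5,6}:2
  start at 0(a): 4
  start at 2(o): 2
sum over floor = 6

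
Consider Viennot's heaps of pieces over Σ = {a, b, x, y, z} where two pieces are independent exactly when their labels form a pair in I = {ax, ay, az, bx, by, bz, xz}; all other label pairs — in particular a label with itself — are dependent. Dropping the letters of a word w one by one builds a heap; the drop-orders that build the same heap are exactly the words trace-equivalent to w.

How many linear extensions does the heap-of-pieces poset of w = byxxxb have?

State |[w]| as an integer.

#0=b has no predecessor
#1=y has no predecessor
#2=x depends on [1:y]
#3=x depends on [2:x]
#4=x depends on [3:x]
#5=b depends on [0:b]
sources: [0:b, 1:y]
N(rest) = Σ N(rest − s) over sources s of rest; N(one piece) = 1:
  size 1 → [4]=1  [5]=1
  size 2 → [0,5]=1  [3,4]=1  [4,5]=2
  size 3 → [0,4,5]=3  [2,3,4]=1  [3,4,5]=3
  size 4 → [0,3,4,5]=6  [1,2,3,4]=1  [2,3,4,5]=4
  first=0(b) contributes 5
  first=1(y) contributes 10
|[w]| = 15

15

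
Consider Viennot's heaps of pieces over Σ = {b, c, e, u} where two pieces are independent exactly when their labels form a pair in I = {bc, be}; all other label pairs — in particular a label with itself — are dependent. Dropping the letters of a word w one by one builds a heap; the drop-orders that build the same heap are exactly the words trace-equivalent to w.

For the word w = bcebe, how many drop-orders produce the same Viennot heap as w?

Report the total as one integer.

drop 0:b onto floor
drop 1:c onto floor
drop 2:e onto {1:c}
drop 3:b onto {0:b}
drop 4:e onto {2:e}
ground layer = {0:b, 1:c}
drop-orders for the pieces not yet dropped (sum over which currently-grounded one goes next):
  1 to go: {3} 1  {4} 1
  2 to go: {0,3} 1  {2,4} 1  {3,4} 2
  3 to go: {0,3,4} 3  {1,2,4} 1  {2,3,4} 3
  if 0:b drops first: 4 orders
  if 1:c drops first: 6 orders
heap linearizations: 10

10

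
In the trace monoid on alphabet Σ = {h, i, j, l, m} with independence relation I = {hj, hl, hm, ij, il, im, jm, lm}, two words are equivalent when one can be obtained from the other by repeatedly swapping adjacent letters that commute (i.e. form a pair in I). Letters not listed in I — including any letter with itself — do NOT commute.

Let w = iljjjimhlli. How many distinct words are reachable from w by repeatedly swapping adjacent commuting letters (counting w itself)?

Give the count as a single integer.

2310

#0=i has no predecessor
#1=l has no predecessor
#2=j depends on [1:l]
#3=j depends on [2:j]
#4=j depends on [3:j]
#5=i depends on [0:i]
#6=m has no predecessor
#7=h depends on [5:i]
#8=l depends on [4:j]
#9=l depends on [8:l]
#10=i depends on [7:h]
sources: [0:i, 1:l, 6:m]
N(rest) = Σ N(rest − s) over sources s of rest; N(one piece) = 1:
  size 1 → [6]=1  [9]=1  [10]=1
  size 2 → [6,9]=2  [6,10]=2  [7,10]=1  [8,9]=1  [9,10]=2
  size 3 → [4,8,9]=1  [5,7,10]=1  [6,7,10]=3  [6,8,9]=3  [6,9,10]=6  [7,9,10]=3  [8,9,10]=3
  size 4 → [0,5,7,10]=1  [3,4,8,9]=1  [4,6,8,9]=4  [4,8,9,10]=4  [5,6,7,10]=4  [5,7,9,10]=4  [6,7,9,10]=12  [6,8,9,10]=12  [7,8,9,10]=6
  size 5 → [0,5,6,7,10]=5  [0,5,7,9,10]=5  [2,3,4,8,9]=1  [3,4,6,8,9]=5  [3,4,8,9,10]=5  [4,6,8,9,10]=20  [4,7,8,9,10]=10  [5,6,7,9,10]=20  [5,7,8,9,10]=10  [6,7,8,9,10]=30
  size 6 → [0,5,6,7,9,10]=30  [0,5,7,8,9,10]=15  [1,2,3,4,8,9]=1  [2,3,4,6,8,9]=6  [2,3,4,8,9,10]=6  [3,4,6,8,9,10]=30  [3,4,7,8,9,10]=15  [4,5,7,8,9,10]=20  [4,6,7,8,9,10]=60  [5,6,7,8,9,10]=60
  size 7 → [0,4,5,7,8,9,10]=35  [0,5,6,7,8,9,10]=105  [1,2,3,4,6,8,9]=7  [1,2,3,4,8,9,10]=7  [2,3,4,6,8,9,10]=42  [2,3,4,7,8,9,10]=21  [3,4,5,7,8,9,10]=35  [3,4,6,7,8,9,10]=105  [4,5,6,7,8,9,10]=140
  size 8 → [0,3,4,5,7,8,9,10]=70  [0,4,5,6,7,8,9,10]=280  [1,2,3,4,6,8,9,10]=56  [1,2,3,4,7,8,9,10]=28  [2,3,4,5,7,8,9,10]=56  [2,3,4,6,7,8,9,10]=168  [3,4,5,6,7,8,9,10]=280
  size 9 → [0,2,3,4,5,7,8,9,10]=126  [0,3,4,5,6,7,8,9,10]=630  [1,2,3,4,5,7,8,9,10]=84  [1,2,3,4,6,7,8,9,10]=252  [2,3,4,5,6,7,8,9,10]=504
  first=0(i) contributes 840
  first=1(l) contributes 1260
  first=6(m) contributes 210
|[w]| = 2310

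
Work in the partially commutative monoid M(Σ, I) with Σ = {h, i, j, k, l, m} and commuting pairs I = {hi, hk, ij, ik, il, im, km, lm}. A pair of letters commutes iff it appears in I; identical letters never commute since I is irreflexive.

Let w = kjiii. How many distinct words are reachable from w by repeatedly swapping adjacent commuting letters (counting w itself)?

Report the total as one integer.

#0=k has no predecessor
#1=j depends on [0:k]
#2=i has no predecessor
#3=i depends on [2:i]
#4=i depends on [3:i]
sources: [0:k, 2:i]
N(rest) = Σ N(rest − s) over sources s of rest; N(one piece) = 1:
  size 1 → [1]=1  [4]=1
  size 2 → [0,1]=1  [1,4]=2  [3,4]=1
  size 3 → [0,1,4]=3  [1,3,4]=3  [2,3,4]=1
  first=0(k) contributes 4
  first=2(i) contributes 6
|[w]| = 10

10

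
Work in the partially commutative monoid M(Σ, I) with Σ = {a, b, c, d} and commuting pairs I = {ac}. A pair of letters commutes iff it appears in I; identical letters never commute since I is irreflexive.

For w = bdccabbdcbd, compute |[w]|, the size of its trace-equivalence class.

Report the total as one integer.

drop 0:b onto floor
drop 1:d onto {0:b}
drop 2:c onto {1:d}
drop 3:c onto {2:c}
drop 4:a onto {1:d}
drop 5:b onto {3:c, 4:a}
drop 6:b onto {5:b}
drop 7:d onto {6:b}
drop 8:c onto {7:d}
drop 9:b onto {8:c}
drop 10:d onto {9:b}
ground layer = {0:b}
drop-orders for the pieces not yet dropped (sum over which currently-grounded one goes next):
  1 to go: {10} 1
  2 to go: {9,10} 1
  3 to go: {8,9,10} 1
  4 to go: {7,8,9,10} 1
  5 to go: {6,7,8,9,10} 1
  6 to go: {5,6,7,8,9,10} 1
  7 to go: {3,5,6,7,8,9,10} 1  {4,5,6,7,8,9,10} 1
  8 to go: {2,3,5,6,7,8,9,10} 1  {3,4,5,6,7,8,9,10} 2
  9 to go: {2,3,4,5,6,7,8,9,10} 3
  if 0:b drops first: 3 orders

3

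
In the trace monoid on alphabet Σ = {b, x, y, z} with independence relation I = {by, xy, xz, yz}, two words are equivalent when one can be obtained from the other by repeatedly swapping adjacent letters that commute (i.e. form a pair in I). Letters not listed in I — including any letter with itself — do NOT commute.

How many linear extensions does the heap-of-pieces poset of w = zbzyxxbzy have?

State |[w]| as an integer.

drop 0:z onto floor
drop 1:b onto {0:z}
drop 2:z onto {1:b}
drop 3:y onto floor
drop 4:x onto {1:b}
drop 5:x onto {4:x}
drop 6:b onto {2:z, 5:x}
drop 7:z onto {6:b}
drop 8:y onto {3:y}
ground layer = {0:z, 3:y}
drop-orders for the pieces not yet dropped (sum over which currently-grounded one goes next):
  1 to go: {7} 1  {8} 1
  2 to go: {3,8} 1  {6,7} 1  {7,8} 2
  3 to go: {2,6,7} 1  {3,7,8} 3  {5,6,7} 1  {6,7,8} 3
  4 to go: {2,5,6,7} 2  {2,6,7,8} 4  {3,6,7,8} 6  {4,5,6,7} 1  {5,6,7,8} 4
  5 to go: {2,3,6,7,8} 10  {2,4,5,6,7} 3  {2,5,6,7,8} 10  {3,5,6,7,8} 10  {4,5,6,7,8} 5
  6 to go: {1,2,4,5,6,7} 3  {2,3,5,6,7,8} 30  {2,4,5,6,7,8} 18  {3,4,5,6,7,8} 15
  7 to go: {0,1,2,4,5,6,7} 3  {1,2,4,5,6,7,8} 21  {2,3,4,5,6,7,8} 63
  if 0:z drops first: 84 orders
  if 3:y drops first: 24 orders
heap linearizations: 108

108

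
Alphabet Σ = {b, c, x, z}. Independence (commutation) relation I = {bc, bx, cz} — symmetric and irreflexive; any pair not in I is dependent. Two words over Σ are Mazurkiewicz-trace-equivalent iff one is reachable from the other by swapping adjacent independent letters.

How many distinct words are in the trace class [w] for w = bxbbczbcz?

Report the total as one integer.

74

piece 0:b — minimal
piece 1:x — minimal
piece 2:b rests on {0:b}
piece 3:b rests on {2:b}
piece 4:c rests on {1:x}
piece 5:z rests on {1:x, 3:b}
piece 6:b rests on {5:z}
piece 7:c rests on {4:c}
piece 8:z rests on {6:b}
minimal pieces: {0:b, 1:x}
ways to finish when only these pieces remain (= sum over removing one remaining piece with nothing left below it):
  1 left: {7}→1  {8}→1
  2 left: {4,7}→1  {6,8}→1  {7,8}→2
  3 left: {4,7,8}→3  {5,6,8}→1  {6,7,8}→3
  4 left: {3,5,6,8}→1  {4,6,7,8}→6  {5,6,7,8}→4
  5 left: {2,3,5,6,8}→1  {3,5,6,7,8}→5  {4,5,6,7,8}→10
  6 left: {0,2,3,5,6,8}→1  {1,4,5,6,7,8}→10  {2,3,5,6,7,8}→6  {3,4,5,6,7,8}→15
  7 left: {0,2,3,5,6,7,8}→7  {1,3,4,5,6,7,8}→25  {2,3,4,5,6,7,8}→21
  placing 0:b first → 46 extensions
  placing 1:x first → 28 extensions
total linear extensions = 74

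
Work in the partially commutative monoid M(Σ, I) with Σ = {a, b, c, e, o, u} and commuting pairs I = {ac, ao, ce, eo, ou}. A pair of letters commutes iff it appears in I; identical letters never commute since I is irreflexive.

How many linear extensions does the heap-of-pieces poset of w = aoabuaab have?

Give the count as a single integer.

0(a) covers ∅
1(o) covers ∅
2(a) covers 0:a
3(b) covers 1:o, 2:a
4(u) covers 3:b
5(a) covers 4:u
6(a) covers 5:a
7(b) covers 6:a
floor of heap: 0:a, 1:o
completions by unplaced set U, small U first (add the entries for U minus each lowest piece of U):
  |U|=1: {7}:1
  |U|=2: {6,7}:1
  |U|=3: {5,6,7}:1
  |U|=4: {4,5,6,7}:1
  |U|=5: {3,4,5,6,7}:1
  |U|=6: {1,3,4,5,6,7}:1  {2,3,4,5,6,7}:1
  start at 0(a): 2
  start at 1(o): 1
sum over floor = 3

3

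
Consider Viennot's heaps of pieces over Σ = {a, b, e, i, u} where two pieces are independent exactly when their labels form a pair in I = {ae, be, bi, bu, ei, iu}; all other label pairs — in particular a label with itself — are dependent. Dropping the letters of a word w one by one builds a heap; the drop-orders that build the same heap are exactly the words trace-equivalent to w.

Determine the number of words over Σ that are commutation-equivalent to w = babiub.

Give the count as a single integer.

0(b) covers ∅
1(a) covers 0:b
2(b) covers 1:a
3(i) covers 1:a
4(u) covers 1:a
5(b) covers 2:b
floor of heap: 0:b
completions by unplaced set U, small U first (add the entries for U minus each lowest piece of U):
  |U|=1: {3}:1  {4}:1  {5}:1
  |U|=2: {2,5}:1  {3,4}:2  {3,5}:2  {4,5}:2
  |U|=3: {2,3,5}:3  {2,4,5}:3  {3,4,5}:6
  |U|=4: {2,3,4,5}:12
  start at 0(b): 12

12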